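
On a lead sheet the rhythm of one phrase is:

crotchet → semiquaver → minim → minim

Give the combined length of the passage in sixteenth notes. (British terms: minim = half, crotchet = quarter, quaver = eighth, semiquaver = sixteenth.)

In sixteenth notes: crotchet = 4; semiquaver = 1; minim = 8; minim = 8.
Adding: 4 + 1 + 8 + 8 = 21 sixteenth notes.

21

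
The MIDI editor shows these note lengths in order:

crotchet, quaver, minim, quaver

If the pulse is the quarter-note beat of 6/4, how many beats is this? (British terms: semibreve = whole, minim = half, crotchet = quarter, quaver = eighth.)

One quarter-note beat = 2 eighth notes.
Express everything in eighth notes: crotchet = 2; quaver = 1; minim = 4; quaver = 1.
Altogether 2 + 1 + 4 + 1 = 8.
8 ÷ 2 = 4 beats.

4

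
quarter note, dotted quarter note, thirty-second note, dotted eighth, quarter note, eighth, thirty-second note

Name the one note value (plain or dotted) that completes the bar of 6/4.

quarter note

The bar of 6/4 = 48 thirty-second notes.
Working in thirty-second notes: quarter note = 8; dotted quarter note = 12; thirty-second note = 1; dotted eighth = 6; quarter note = 8; eighth = 4; thirty-second note = 1.
Altogether 8 + 12 + 1 + 6 + 8 + 4 + 1 = 40.
Remaining: 48 − 40 = 8 thirty-second notes, which is a quarter note.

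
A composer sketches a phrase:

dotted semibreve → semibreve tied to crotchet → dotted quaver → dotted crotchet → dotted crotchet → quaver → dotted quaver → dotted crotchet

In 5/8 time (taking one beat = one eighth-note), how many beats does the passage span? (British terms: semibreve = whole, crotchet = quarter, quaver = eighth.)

35

One eighth-note beat = 2 sixteenth notes.
Convert each value to sixteenth notes: dotted semibreve = 24; semibreve tied to crotchet (semibreve + crotchet) = 20; dotted quaver = 3; dotted crotchet = 6; dotted crotchet = 6; quaver = 2; dotted quaver = 3; dotted crotchet = 6.
Sum: 24 + 20 + 3 + 6 + 6 + 2 + 3 + 6 = 70.
70 ÷ 2 = 35 beats.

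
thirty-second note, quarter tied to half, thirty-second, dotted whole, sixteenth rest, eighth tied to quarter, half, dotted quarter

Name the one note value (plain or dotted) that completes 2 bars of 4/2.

2 bars of 4/2 = 128 thirty-second notes.
Working in thirty-second notes: thirty-second note = 1; quarter tied to half (quarter + half) = 24; thirty-second = 1; dotted whole = 48; sixteenth rest = 2; eighth tied to quarter (eighth + quarter) = 12; half = 16; dotted quarter = 12.
Total: 1 + 24 + 1 + 48 + 2 + 12 + 16 + 12 = 116.
Remaining: 128 − 116 = 12 thirty-second notes, which is a dotted quarter note.

dotted quarter note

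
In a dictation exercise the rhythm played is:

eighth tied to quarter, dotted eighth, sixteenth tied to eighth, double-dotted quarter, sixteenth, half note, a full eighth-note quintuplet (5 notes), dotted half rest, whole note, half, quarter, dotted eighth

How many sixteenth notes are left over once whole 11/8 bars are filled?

13

One bar of 11/8 = 22 sixteenth notes.
Convert each value to sixteenth notes: eighth tied to quarter (eighth + quarter) = 6; dotted eighth = 3; sixteenth tied to eighth (sixteenth + eighth) = 3; double-dotted quarter = 7; sixteenth = 1; half note = 8; a full eighth-note quintuplet (5 notes) (five quintuplet eighths span one half) = 8; dotted half rest = 12; whole note = 16; half = 8; quarter = 4; dotted eighth = 3.
Adding: 6 + 3 + 3 + 7 + 1 + 8 + 8 + 12 + 16 + 8 + 4 + 3 = 79.
79 ÷ 22 = 3 complete bars with 13 sixteenth notes remaining.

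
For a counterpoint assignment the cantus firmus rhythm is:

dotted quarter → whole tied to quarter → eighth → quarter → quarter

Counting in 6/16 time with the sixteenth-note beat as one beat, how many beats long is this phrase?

One sixteenth-note beat = 2 thirty-second notes.
In thirty-second notes: dotted quarter = 12; whole tied to quarter (whole + quarter) = 40; eighth = 4; quarter = 8; quarter = 8.
Sum: 12 + 40 + 4 + 8 + 8 = 72.
72 ÷ 2 = 36 beats.

36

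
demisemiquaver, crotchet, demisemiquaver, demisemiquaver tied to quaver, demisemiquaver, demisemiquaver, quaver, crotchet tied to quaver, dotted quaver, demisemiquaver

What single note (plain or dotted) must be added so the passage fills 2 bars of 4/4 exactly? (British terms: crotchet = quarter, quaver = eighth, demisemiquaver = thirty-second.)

2 bars of 4/4 = 64 thirty-second notes.
In thirty-second notes: demisemiquaver = 1; crotchet = 8; demisemiquaver = 1; demisemiquaver tied to quaver (demisemiquaver + quaver) = 5; demisemiquaver = 1; demisemiquaver = 1; quaver = 4; crotchet tied to quaver (crotchet + quaver) = 12; dotted quaver = 6; demisemiquaver = 1.
Sum: 1 + 8 + 1 + 5 + 1 + 1 + 4 + 12 + 6 + 1 = 40.
Remaining: 64 − 40 = 24 thirty-second notes, which is a dotted half note.

dotted half note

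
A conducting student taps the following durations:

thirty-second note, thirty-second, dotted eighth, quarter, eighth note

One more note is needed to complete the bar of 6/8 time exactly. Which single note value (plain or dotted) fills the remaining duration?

eighth note

The bar of 6/8 = 24 thirty-second notes.
Each duration in thirty-second notes: thirty-second note = 1; thirty-second = 1; dotted eighth = 6; quarter = 8; eighth note = 4.
Altogether 1 + 1 + 6 + 8 + 4 = 20.
Remaining: 24 − 20 = 4 thirty-second notes, which is a eighth note.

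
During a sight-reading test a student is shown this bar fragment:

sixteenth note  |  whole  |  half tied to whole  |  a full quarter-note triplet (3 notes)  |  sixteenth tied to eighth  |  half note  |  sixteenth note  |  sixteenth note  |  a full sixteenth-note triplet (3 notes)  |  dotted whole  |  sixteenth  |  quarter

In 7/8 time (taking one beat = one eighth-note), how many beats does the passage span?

46.5

One eighth-note beat = 2 sixteenth notes.
Each duration in sixteenth notes: sixteenth note = 1; whole = 16; half tied to whole (half + whole) = 24; a full quarter-note triplet (3 notes) (three triplet quarters span one half) = 8; sixteenth tied to eighth (sixteenth + eighth) = 3; half note = 8; sixteenth note = 1; sixteenth note = 1; a full sixteenth-note triplet (3 notes) (three triplet sixteenths span one eighth) = 2; dotted whole = 24; sixteenth = 1; quarter = 4.
Altogether 1 + 16 + 24 + 8 + 3 + 8 + 1 + 1 + 2 + 24 + 1 + 4 = 93.
93 ÷ 2 = 46.5 beats.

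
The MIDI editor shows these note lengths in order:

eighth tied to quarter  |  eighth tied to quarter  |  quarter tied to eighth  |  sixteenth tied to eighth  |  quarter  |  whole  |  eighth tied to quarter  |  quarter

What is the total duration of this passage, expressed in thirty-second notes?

In thirty-second notes: eighth tied to quarter (eighth + quarter) = 12; eighth tied to quarter (eighth + quarter) = 12; quarter tied to eighth (quarter + eighth) = 12; sixteenth tied to eighth (sixteenth + eighth) = 6; quarter = 8; whole = 32; eighth tied to quarter (eighth + quarter) = 12; quarter = 8.
Altogether 12 + 12 + 12 + 6 + 8 + 32 + 12 + 8 = 102 thirty-second notes.

102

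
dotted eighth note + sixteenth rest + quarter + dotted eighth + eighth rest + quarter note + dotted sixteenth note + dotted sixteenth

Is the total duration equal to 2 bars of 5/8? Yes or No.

One bar of 5/8 = 20 thirty-second notes, so 2 bars = 40.
Each duration in thirty-second notes: dotted eighth note = 6; sixteenth rest = 2; quarter = 8; dotted eighth = 6; eighth rest = 4; quarter note = 8; dotted sixteenth note = 3; dotted sixteenth = 3.
Adding: 6 + 2 + 8 + 6 + 4 + 8 + 3 + 3 = 40.
40 equals 40, so the answer is Yes.

Yes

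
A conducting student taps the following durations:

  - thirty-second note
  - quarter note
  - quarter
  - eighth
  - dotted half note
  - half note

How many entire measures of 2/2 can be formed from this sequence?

1

One bar of 2/2 = 32 thirty-second notes.
In thirty-second notes: thirty-second note = 1; quarter note = 8; quarter = 8; eighth = 4; dotted half note = 24; half note = 16.
Adding: 1 + 8 + 8 + 4 + 24 + 16 = 61.
61 ÷ 32 = 1 complete bar with 29 left over.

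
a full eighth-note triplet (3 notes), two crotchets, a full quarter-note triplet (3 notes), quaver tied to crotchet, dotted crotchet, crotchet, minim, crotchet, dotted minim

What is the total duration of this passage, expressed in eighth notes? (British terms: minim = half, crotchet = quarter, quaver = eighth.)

30

Express everything in eighth notes: a full eighth-note triplet (3 notes) (three triplet eighths span one quarter) = 2; crotchet = 2; crotchet = 2; a full quarter-note triplet (3 notes) (three triplet quarters span one half) = 4; quaver tied to crotchet (quaver + crotchet) = 3; dotted crotchet = 3; crotchet = 2; minim = 4; crotchet = 2; dotted minim = 6.
Adding: 2 + 2 + 2 + 4 + 3 + 3 + 2 + 4 + 2 + 6 = 30 eighth notes.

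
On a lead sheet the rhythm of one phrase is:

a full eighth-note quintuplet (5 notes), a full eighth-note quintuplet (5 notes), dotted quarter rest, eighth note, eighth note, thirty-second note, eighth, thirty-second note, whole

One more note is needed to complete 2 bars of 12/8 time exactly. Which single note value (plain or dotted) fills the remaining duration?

dotted eighth note

2 bars of 12/8 = 96 thirty-second notes.
Express everything in thirty-second notes: a full eighth-note quintuplet (5 notes) (five quintuplet eighths span one half) = 16; a full eighth-note quintuplet (5 notes) (five quintuplet eighths span one half) = 16; dotted quarter rest = 12; eighth note = 4; eighth note = 4; thirty-second note = 1; eighth = 4; thirty-second note = 1; whole = 32.
Sum: 16 + 16 + 12 + 4 + 4 + 1 + 4 + 1 + 32 = 90.
Remaining: 96 − 90 = 6 thirty-second notes, which is a dotted eighth note.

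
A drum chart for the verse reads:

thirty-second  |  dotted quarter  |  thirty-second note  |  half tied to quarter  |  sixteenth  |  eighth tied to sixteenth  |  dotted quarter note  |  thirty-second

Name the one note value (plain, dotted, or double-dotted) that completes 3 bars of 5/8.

3 bars of 5/8 = 60 thirty-second notes.
Convert each value to thirty-second notes: thirty-second = 1; dotted quarter = 12; thirty-second note = 1; half tied to quarter (half + quarter) = 24; sixteenth = 2; eighth tied to sixteenth (eighth + sixteenth) = 6; dotted quarter note = 12; thirty-second = 1.
Sum: 1 + 12 + 1 + 24 + 2 + 6 + 12 + 1 = 59.
Remaining: 60 − 59 = 1 thirty-second note, which is a thirty-second note.

thirty-second note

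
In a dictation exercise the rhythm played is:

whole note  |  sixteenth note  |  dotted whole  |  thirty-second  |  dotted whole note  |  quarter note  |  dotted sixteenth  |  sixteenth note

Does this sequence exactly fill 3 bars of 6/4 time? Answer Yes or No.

Yes

One bar of 6/4 = 48 thirty-second notes, so 3 bars = 144.
Convert each value to thirty-second notes: whole note = 32; sixteenth note = 2; dotted whole = 48; thirty-second = 1; dotted whole note = 48; quarter note = 8; dotted sixteenth = 3; sixteenth note = 2.
Altogether 32 + 2 + 48 + 1 + 48 + 8 + 3 + 2 = 144.
144 equals 144, so the answer is Yes.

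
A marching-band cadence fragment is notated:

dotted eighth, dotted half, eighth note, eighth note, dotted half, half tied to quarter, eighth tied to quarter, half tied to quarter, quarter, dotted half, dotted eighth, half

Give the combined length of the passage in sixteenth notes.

88

Each duration in sixteenth notes: dotted eighth = 3; dotted half = 12; eighth note = 2; eighth note = 2; dotted half = 12; half tied to quarter (half + quarter) = 12; eighth tied to quarter (eighth + quarter) = 6; half tied to quarter (half + quarter) = 12; quarter = 4; dotted half = 12; dotted eighth = 3; half = 8.
Adding: 3 + 12 + 2 + 2 + 12 + 12 + 6 + 12 + 4 + 12 + 3 + 8 = 88 sixteenth notes.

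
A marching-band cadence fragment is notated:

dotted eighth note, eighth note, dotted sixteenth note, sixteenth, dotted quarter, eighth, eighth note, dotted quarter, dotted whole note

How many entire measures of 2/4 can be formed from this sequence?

One bar of 2/4 = 16 thirty-second notes.
In thirty-second notes: dotted eighth note = 6; eighth note = 4; dotted sixteenth note = 3; sixteenth = 2; dotted quarter = 12; eighth = 4; eighth note = 4; dotted quarter = 12; dotted whole note = 48.
Adding: 6 + 4 + 3 + 2 + 12 + 4 + 4 + 12 + 48 = 95.
95 ÷ 16 = 5 complete bars with 15 left over.

5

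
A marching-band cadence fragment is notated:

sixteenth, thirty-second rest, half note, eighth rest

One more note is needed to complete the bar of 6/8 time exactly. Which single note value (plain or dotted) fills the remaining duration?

The bar of 6/8 = 24 thirty-second notes.
Working in thirty-second notes: sixteenth = 2; thirty-second rest = 1; half note = 16; eighth rest = 4.
Sum: 2 + 1 + 16 + 4 = 23.
Remaining: 24 − 23 = 1 thirty-second note, which is a thirty-second note.

thirty-second note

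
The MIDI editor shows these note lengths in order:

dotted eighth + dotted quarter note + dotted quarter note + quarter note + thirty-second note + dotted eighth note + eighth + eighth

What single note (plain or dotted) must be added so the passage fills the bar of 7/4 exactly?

The bar of 7/4 = 56 thirty-second notes.
Working in thirty-second notes: dotted eighth = 6; dotted quarter note = 12; dotted quarter note = 12; quarter note = 8; thirty-second note = 1; dotted eighth note = 6; eighth = 4; eighth = 4.
Total: 6 + 12 + 12 + 8 + 1 + 6 + 4 + 4 = 53.
Remaining: 56 − 53 = 3 thirty-second notes, which is a dotted sixteenth note.

dotted sixteenth note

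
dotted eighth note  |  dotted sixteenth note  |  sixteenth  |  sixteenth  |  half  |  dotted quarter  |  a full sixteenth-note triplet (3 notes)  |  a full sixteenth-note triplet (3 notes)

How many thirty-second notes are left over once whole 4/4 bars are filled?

17

One bar of 4/4 = 32 thirty-second notes.
In thirty-second notes: dotted eighth note = 6; dotted sixteenth note = 3; sixteenth = 2; sixteenth = 2; half = 16; dotted quarter = 12; a full sixteenth-note triplet (3 notes) (three triplet sixteenths span one eighth) = 4; a full sixteenth-note triplet (3 notes) (three triplet sixteenths span one eighth) = 4.
Adding: 6 + 3 + 2 + 2 + 16 + 12 + 4 + 4 = 49.
49 ÷ 32 = 1 complete bar with 17 thirty-second notes remaining.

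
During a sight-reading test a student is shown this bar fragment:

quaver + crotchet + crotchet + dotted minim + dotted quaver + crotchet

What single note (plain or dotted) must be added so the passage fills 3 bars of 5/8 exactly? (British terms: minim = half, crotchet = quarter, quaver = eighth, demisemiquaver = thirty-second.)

sixteenth note

3 bars of 5/8 = 30 sixteenth notes.
In sixteenth notes: quaver = 2; crotchet = 4; crotchet = 4; dotted minim = 12; dotted quaver = 3; crotchet = 4.
Sum: 2 + 4 + 4 + 12 + 3 + 4 = 29.
Remaining: 30 − 29 = 1 sixteenth note, which is a sixteenth note.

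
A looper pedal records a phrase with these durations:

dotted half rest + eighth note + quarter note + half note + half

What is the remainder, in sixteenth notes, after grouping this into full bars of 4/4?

2

One bar of 4/4 = 8 eighth notes.
In eighth notes: dotted half rest = 6; eighth note = 1; quarter note = 2; half note = 4; half = 4.
Total: 6 + 1 + 2 + 4 + 4 = 17.
17 ÷ 8 = 2 complete bars with 1 eighth note remaining = 2 sixteenth notes.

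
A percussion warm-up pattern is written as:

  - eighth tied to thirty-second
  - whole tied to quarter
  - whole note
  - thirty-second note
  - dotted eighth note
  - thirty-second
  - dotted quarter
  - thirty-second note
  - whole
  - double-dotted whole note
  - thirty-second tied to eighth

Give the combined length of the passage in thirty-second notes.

191

In thirty-second notes: eighth tied to thirty-second (eighth + thirty-second) = 5; whole tied to quarter (whole + quarter) = 40; whole note = 32; thirty-second note = 1; dotted eighth note = 6; thirty-second = 1; dotted quarter = 12; thirty-second note = 1; whole = 32; double-dotted whole note = 56; thirty-second tied to eighth (thirty-second + eighth) = 5.
Adding: 5 + 40 + 32 + 1 + 6 + 1 + 12 + 1 + 32 + 56 + 5 = 191 thirty-second notes.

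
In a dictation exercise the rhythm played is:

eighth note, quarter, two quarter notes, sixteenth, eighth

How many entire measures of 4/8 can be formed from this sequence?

One bar of 4/8 = 8 sixteenth notes.
Convert each value to sixteenth notes: eighth note = 2; quarter = 4; quarter note = 4; quarter note = 4; sixteenth = 1; eighth = 2.
Altogether 2 + 4 + 4 + 4 + 1 + 2 = 17.
17 ÷ 8 = 2 complete bars with 1 left over.

2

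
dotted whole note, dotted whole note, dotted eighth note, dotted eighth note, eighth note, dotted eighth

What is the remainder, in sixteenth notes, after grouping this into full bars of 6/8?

11

One bar of 6/8 = 12 sixteenth notes.
In sixteenth notes: dotted whole note = 24; dotted whole note = 24; dotted eighth note = 3; dotted eighth note = 3; eighth note = 2; dotted eighth = 3.
Adding: 24 + 24 + 3 + 3 + 2 + 3 = 59.
59 ÷ 12 = 4 complete bars with 11 sixteenth notes remaining.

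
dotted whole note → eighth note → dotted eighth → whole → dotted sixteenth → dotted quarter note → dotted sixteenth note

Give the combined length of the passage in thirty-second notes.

Each duration in thirty-second notes: dotted whole note = 48; eighth note = 4; dotted eighth = 6; whole = 32; dotted sixteenth = 3; dotted quarter note = 12; dotted sixteenth note = 3.
Total: 48 + 4 + 6 + 32 + 3 + 12 + 3 = 108 thirty-second notes.

108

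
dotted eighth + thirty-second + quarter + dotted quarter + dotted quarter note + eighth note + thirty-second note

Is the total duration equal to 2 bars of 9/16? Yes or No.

No

One bar of 9/16 = 18 thirty-second notes, so 2 bars = 36.
Convert each value to thirty-second notes: dotted eighth = 6; thirty-second = 1; quarter = 8; dotted quarter = 12; dotted quarter note = 12; eighth note = 4; thirty-second note = 1.
Adding: 6 + 1 + 8 + 12 + 12 + 4 + 1 = 44.
44 exceeds 36, so the answer is No.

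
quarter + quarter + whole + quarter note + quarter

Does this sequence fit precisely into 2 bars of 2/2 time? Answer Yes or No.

One bar of 2/2 = 4 quarter notes, so 2 bars = 8.
Convert each value to quarter notes: quarter = 1; quarter = 1; whole = 4; quarter note = 1; quarter = 1.
Total: 1 + 1 + 4 + 1 + 1 = 8.
8 equals 8, so the answer is Yes.

Yes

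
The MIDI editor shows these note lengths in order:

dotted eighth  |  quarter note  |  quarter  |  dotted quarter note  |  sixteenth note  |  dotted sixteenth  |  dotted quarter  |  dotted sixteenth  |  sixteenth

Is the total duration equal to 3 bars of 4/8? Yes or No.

One bar of 4/8 = 16 thirty-second notes, so 3 bars = 48.
Convert each value to thirty-second notes: dotted eighth = 6; quarter note = 8; quarter = 8; dotted quarter note = 12; sixteenth note = 2; dotted sixteenth = 3; dotted quarter = 12; dotted sixteenth = 3; sixteenth = 2.
Altogether 6 + 8 + 8 + 12 + 2 + 3 + 12 + 3 + 2 = 56.
56 exceeds 48, so the answer is No.

No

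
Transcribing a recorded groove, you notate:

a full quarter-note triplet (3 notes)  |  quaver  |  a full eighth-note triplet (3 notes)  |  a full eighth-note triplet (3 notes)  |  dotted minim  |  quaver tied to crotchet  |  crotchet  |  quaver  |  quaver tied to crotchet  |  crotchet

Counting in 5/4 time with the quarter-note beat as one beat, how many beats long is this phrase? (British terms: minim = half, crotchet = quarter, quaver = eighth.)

13

One quarter-note beat = 2 eighth notes.
In eighth notes: a full quarter-note triplet (3 notes) (three triplet quarters span one half) = 4; quaver = 1; a full eighth-note triplet (3 notes) (three triplet eighths span one quarter) = 2; a full eighth-note triplet (3 notes) (three triplet eighths span one quarter) = 2; dotted minim = 6; quaver tied to crotchet (quaver + crotchet) = 3; crotchet = 2; quaver = 1; quaver tied to crotchet (quaver + crotchet) = 3; crotchet = 2.
Adding: 4 + 1 + 2 + 2 + 6 + 3 + 2 + 1 + 3 + 2 = 26.
26 ÷ 2 = 13 beats.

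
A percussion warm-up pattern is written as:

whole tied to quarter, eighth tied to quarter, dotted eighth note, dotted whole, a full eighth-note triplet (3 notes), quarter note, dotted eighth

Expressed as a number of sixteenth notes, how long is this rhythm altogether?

Express everything in sixteenth notes: whole tied to quarter (whole + quarter) = 20; eighth tied to quarter (eighth + quarter) = 6; dotted eighth note = 3; dotted whole = 24; a full eighth-note triplet (3 notes) (three triplet eighths span one quarter) = 4; quarter note = 4; dotted eighth = 3.
Altogether 20 + 6 + 3 + 24 + 4 + 4 + 3 = 64 sixteenth notes.

64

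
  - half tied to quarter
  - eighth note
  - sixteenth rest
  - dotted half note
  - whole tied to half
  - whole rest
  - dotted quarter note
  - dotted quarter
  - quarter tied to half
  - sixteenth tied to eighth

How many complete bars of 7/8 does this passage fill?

6

One bar of 7/8 = 14 sixteenth notes.
Express everything in sixteenth notes: half tied to quarter (half + quarter) = 12; eighth note = 2; sixteenth rest = 1; dotted half note = 12; whole tied to half (whole + half) = 24; whole rest = 16; dotted quarter note = 6; dotted quarter = 6; quarter tied to half (quarter + half) = 12; sixteenth tied to eighth (sixteenth + eighth) = 3.
Total: 12 + 2 + 1 + 12 + 24 + 16 + 6 + 6 + 12 + 3 = 94.
94 ÷ 14 = 6 complete bars with 10 left over.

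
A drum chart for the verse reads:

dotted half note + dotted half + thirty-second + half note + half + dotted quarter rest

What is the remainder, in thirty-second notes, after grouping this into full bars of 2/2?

One bar of 2/2 = 32 thirty-second notes.
Express everything in thirty-second notes: dotted half note = 24; dotted half = 24; thirty-second = 1; half note = 16; half = 16; dotted quarter rest = 12.
Total: 24 + 24 + 1 + 16 + 16 + 12 = 93.
93 ÷ 32 = 2 complete bars with 29 thirty-second notes remaining.

29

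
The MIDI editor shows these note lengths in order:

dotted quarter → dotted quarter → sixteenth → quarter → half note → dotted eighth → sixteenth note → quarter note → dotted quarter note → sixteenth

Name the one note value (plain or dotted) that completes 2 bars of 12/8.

2 bars of 12/8 = 48 sixteenth notes.
Working in sixteenth notes: dotted quarter = 6; dotted quarter = 6; sixteenth = 1; quarter = 4; half note = 8; dotted eighth = 3; sixteenth note = 1; quarter note = 4; dotted quarter note = 6; sixteenth = 1.
Adding: 6 + 6 + 1 + 4 + 8 + 3 + 1 + 4 + 6 + 1 = 40.
Remaining: 48 − 40 = 8 sixteenth notes, which is a half note.

half note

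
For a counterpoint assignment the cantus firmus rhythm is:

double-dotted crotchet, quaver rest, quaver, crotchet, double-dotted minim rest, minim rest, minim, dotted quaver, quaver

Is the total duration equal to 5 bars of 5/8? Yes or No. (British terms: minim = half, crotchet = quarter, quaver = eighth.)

Yes

One bar of 5/8 = 10 sixteenth notes, so 5 bars = 50.
Express everything in sixteenth notes: double-dotted crotchet = 7; quaver rest = 2; quaver = 2; crotchet = 4; double-dotted minim rest = 14; minim rest = 8; minim = 8; dotted quaver = 3; quaver = 2.
Sum: 7 + 2 + 2 + 4 + 14 + 8 + 8 + 3 + 2 = 50.
50 equals 50, so the answer is Yes.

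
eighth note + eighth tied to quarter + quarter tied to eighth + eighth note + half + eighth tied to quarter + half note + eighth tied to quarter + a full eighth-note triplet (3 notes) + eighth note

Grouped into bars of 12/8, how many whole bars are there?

2

One bar of 12/8 = 12 eighth notes.
Working in eighth notes: eighth note = 1; eighth tied to quarter (eighth + quarter) = 3; quarter tied to eighth (quarter + eighth) = 3; eighth note = 1; half = 4; eighth tied to quarter (eighth + quarter) = 3; half note = 4; eighth tied to quarter (eighth + quarter) = 3; a full eighth-note triplet (3 notes) (three triplet eighths span one quarter) = 2; eighth note = 1.
Sum: 1 + 3 + 3 + 1 + 4 + 3 + 4 + 3 + 2 + 1 = 25.
25 ÷ 12 = 2 complete bars with 1 left over.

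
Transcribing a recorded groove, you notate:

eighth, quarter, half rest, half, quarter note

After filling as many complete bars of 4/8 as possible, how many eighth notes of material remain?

One bar of 4/8 = 4 eighth notes.
Convert each value to eighth notes: eighth = 1; quarter = 2; half rest = 4; half = 4; quarter note = 2.
Adding: 1 + 2 + 4 + 4 + 2 = 13.
13 ÷ 4 = 3 complete bars with 1 eighth note remaining.

1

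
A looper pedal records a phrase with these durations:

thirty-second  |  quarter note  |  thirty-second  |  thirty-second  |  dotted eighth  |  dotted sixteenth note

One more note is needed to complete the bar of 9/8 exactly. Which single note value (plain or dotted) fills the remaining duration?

The bar of 9/8 = 36 thirty-second notes.
Each duration in thirty-second notes: thirty-second = 1; quarter note = 8; thirty-second = 1; thirty-second = 1; dotted eighth = 6; dotted sixteenth note = 3.
Adding: 1 + 8 + 1 + 1 + 6 + 3 = 20.
Remaining: 36 − 20 = 16 thirty-second notes, which is a half note.

half note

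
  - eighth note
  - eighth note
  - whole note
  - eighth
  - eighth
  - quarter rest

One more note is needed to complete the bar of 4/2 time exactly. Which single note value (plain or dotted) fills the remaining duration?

The bar of 4/2 = 16 eighth notes.
In eighth notes: eighth note = 1; eighth note = 1; whole note = 8; eighth = 1; eighth = 1; quarter rest = 2.
Altogether 1 + 1 + 8 + 1 + 1 + 2 = 14.
Remaining: 16 − 14 = 2 eighth notes, which is a quarter note.

quarter note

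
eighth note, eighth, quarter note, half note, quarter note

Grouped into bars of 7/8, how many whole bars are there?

1

One bar of 7/8 = 7 eighth notes.
Express everything in eighth notes: eighth note = 1; eighth = 1; quarter note = 2; half note = 4; quarter note = 2.
Total: 1 + 1 + 2 + 4 + 2 = 10.
10 ÷ 7 = 1 complete bar with 3 left over.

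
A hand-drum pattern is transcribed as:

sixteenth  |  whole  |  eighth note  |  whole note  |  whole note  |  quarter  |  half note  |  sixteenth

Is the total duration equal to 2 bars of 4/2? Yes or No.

Yes

One bar of 4/2 = 32 sixteenth notes, so 2 bars = 64.
Express everything in sixteenth notes: sixteenth = 1; whole = 16; eighth note = 2; whole note = 16; whole note = 16; quarter = 4; half note = 8; sixteenth = 1.
Total: 1 + 16 + 2 + 16 + 16 + 4 + 8 + 1 = 64.
64 equals 64, so the answer is Yes.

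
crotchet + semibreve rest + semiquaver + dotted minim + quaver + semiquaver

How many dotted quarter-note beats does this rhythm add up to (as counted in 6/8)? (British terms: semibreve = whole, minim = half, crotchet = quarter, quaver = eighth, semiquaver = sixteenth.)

One dotted quarter-note beat = 6 sixteenth notes.
Each duration in sixteenth notes: crotchet = 4; semibreve rest = 16; semiquaver = 1; dotted minim = 12; quaver = 2; semiquaver = 1.
Adding: 4 + 16 + 1 + 12 + 2 + 1 = 36.
36 ÷ 6 = 6 beats.

6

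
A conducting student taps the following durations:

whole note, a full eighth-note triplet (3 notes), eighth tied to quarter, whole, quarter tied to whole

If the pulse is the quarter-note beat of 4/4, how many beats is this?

15.5

One quarter-note beat = 2 eighth notes.
In eighth notes: whole note = 8; a full eighth-note triplet (3 notes) (three triplet eighths span one quarter) = 2; eighth tied to quarter (eighth + quarter) = 3; whole = 8; quarter tied to whole (quarter + whole) = 10.
Adding: 8 + 2 + 3 + 8 + 10 = 31.
31 ÷ 2 = 15.5 beats.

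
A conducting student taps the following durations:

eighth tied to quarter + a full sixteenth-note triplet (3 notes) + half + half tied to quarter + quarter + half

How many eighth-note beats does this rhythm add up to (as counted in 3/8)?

One eighth-note beat = 2 sixteenth notes.
Each duration in sixteenth notes: eighth tied to quarter (eighth + quarter) = 6; a full sixteenth-note triplet (3 notes) (three triplet sixteenths span one eighth) = 2; half = 8; half tied to quarter (half + quarter) = 12; quarter = 4; half = 8.
Adding: 6 + 2 + 8 + 12 + 4 + 8 = 40.
40 ÷ 2 = 20 beats.

20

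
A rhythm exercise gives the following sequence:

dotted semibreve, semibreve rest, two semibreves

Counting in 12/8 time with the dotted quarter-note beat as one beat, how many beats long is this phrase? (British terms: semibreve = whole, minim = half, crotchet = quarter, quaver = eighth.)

12

One dotted quarter-note beat = 3 eighth notes.
Each duration in eighth notes: dotted semibreve = 12; semibreve rest = 8; semibreve = 8; semibreve = 8.
Total: 12 + 8 + 8 + 8 = 36.
36 ÷ 3 = 12 beats.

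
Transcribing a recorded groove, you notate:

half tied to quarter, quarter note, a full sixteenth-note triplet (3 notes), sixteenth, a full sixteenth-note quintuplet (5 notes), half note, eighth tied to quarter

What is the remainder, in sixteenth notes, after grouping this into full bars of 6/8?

One bar of 6/8 = 12 sixteenth notes.
In sixteenth notes: half tied to quarter (half + quarter) = 12; quarter note = 4; a full sixteenth-note triplet (3 notes) (three triplet sixteenths span one eighth) = 2; sixteenth = 1; a full sixteenth-note quintuplet (5 notes) (five quintuplet sixteenths span one quarter) = 4; half note = 8; eighth tied to quarter (eighth + quarter) = 6.
Total: 12 + 4 + 2 + 1 + 4 + 8 + 6 = 37.
37 ÷ 12 = 3 complete bars with 1 sixteenth note remaining.

1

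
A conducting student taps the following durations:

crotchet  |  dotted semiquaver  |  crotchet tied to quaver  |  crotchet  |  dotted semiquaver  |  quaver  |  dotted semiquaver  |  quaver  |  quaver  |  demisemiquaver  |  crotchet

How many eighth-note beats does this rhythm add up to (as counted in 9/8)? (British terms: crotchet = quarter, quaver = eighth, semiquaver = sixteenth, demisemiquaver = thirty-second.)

One eighth-note beat = 4 thirty-second notes.
Express everything in thirty-second notes: crotchet = 8; dotted semiquaver = 3; crotchet tied to quaver (crotchet + quaver) = 12; crotchet = 8; dotted semiquaver = 3; quaver = 4; dotted semiquaver = 3; quaver = 4; quaver = 4; demisemiquaver = 1; crotchet = 8.
Sum: 8 + 3 + 12 + 8 + 3 + 4 + 3 + 4 + 4 + 1 + 8 = 58.
58 ÷ 4 = 14.5 beats.

14.5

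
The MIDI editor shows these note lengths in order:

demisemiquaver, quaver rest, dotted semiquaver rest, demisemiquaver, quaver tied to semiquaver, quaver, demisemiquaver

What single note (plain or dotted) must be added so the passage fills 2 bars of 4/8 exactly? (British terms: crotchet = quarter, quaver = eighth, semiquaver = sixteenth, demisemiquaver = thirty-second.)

2 bars of 4/8 = 32 thirty-second notes.
Each duration in thirty-second notes: demisemiquaver = 1; quaver rest = 4; dotted semiquaver rest = 3; demisemiquaver = 1; quaver tied to semiquaver (quaver + semiquaver) = 6; quaver = 4; demisemiquaver = 1.
Altogether 1 + 4 + 3 + 1 + 6 + 4 + 1 = 20.
Remaining: 32 − 20 = 12 thirty-second notes, which is a dotted quarter note.

dotted quarter note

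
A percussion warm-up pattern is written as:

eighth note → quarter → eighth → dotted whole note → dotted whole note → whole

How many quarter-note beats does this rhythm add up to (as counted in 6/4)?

One quarter-note beat = 2 eighth notes.
Each duration in eighth notes: eighth note = 1; quarter = 2; eighth = 1; dotted whole note = 12; dotted whole note = 12; whole = 8.
Sum: 1 + 2 + 1 + 12 + 12 + 8 = 36.
36 ÷ 2 = 18 beats.

18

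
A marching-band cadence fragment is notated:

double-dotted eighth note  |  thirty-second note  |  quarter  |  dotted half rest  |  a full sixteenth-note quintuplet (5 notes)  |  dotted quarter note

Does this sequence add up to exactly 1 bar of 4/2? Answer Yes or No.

No

One bar of 4/2 = 64 thirty-second notes.
In thirty-second notes: double-dotted eighth note = 7; thirty-second note = 1; quarter = 8; dotted half rest = 24; a full sixteenth-note quintuplet (5 notes) (five quintuplet sixteenths span one quarter) = 8; dotted quarter note = 12.
Adding: 7 + 1 + 8 + 24 + 8 + 12 = 60.
60 falls short of 64, so the answer is No.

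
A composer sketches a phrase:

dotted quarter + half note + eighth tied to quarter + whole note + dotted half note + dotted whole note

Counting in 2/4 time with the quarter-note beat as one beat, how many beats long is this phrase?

18

One quarter-note beat = 2 eighth notes.
Express everything in eighth notes: dotted quarter = 3; half note = 4; eighth tied to quarter (eighth + quarter) = 3; whole note = 8; dotted half note = 6; dotted whole note = 12.
Total: 3 + 4 + 3 + 8 + 6 + 12 = 36.
36 ÷ 2 = 18 beats.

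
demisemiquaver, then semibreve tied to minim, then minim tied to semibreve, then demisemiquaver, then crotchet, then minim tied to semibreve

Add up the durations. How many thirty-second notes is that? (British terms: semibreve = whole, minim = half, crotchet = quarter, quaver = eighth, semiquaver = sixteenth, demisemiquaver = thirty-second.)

Each duration in thirty-second notes: demisemiquaver = 1; semibreve tied to minim (semibreve + minim) = 48; minim tied to semibreve (minim + semibreve) = 48; demisemiquaver = 1; crotchet = 8; minim tied to semibreve (minim + semibreve) = 48.
Altogether 1 + 48 + 48 + 1 + 8 + 48 = 154 thirty-second notes.

154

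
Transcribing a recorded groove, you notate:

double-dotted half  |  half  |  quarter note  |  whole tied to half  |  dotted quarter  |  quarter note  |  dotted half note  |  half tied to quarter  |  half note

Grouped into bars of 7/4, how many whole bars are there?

3

One bar of 7/4 = 14 eighth notes.
Express everything in eighth notes: double-dotted half = 7; half = 4; quarter note = 2; whole tied to half (whole + half) = 12; dotted quarter = 3; quarter note = 2; dotted half note = 6; half tied to quarter (half + quarter) = 6; half note = 4.
Total: 7 + 4 + 2 + 12 + 3 + 2 + 6 + 6 + 4 = 46.
46 ÷ 14 = 3 complete bars with 4 left over.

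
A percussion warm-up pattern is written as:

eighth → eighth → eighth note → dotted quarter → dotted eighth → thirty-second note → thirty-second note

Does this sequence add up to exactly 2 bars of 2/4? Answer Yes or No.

Yes

One bar of 2/4 = 16 thirty-second notes, so 2 bars = 32.
In thirty-second notes: eighth = 4; eighth = 4; eighth note = 4; dotted quarter = 12; dotted eighth = 6; thirty-second note = 1; thirty-second note = 1.
Total: 4 + 4 + 4 + 12 + 6 + 1 + 1 = 32.
32 equals 32, so the answer is Yes.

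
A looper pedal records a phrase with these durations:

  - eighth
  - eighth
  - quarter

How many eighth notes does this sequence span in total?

4

In eighth notes: eighth = 1; eighth = 1; quarter = 2.
Sum: 1 + 1 + 2 = 4 eighth notes.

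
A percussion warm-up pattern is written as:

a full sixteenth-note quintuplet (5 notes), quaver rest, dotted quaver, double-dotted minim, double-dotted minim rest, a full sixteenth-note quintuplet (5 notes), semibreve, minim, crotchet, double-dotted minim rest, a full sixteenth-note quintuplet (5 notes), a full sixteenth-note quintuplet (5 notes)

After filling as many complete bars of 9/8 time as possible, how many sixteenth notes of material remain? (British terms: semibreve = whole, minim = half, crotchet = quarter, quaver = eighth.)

1

One bar of 9/8 = 18 sixteenth notes.
Convert each value to sixteenth notes: a full sixteenth-note quintuplet (5 notes) (five quintuplet sixteenths span one quarter) = 4; quaver rest = 2; dotted quaver = 3; double-dotted minim = 14; double-dotted minim rest = 14; a full sixteenth-note quintuplet (5 notes) (five quintuplet sixteenths span one quarter) = 4; semibreve = 16; minim = 8; crotchet = 4; double-dotted minim rest = 14; a full sixteenth-note quintuplet (5 notes) (five quintuplet sixteenths span one quarter) = 4; a full sixteenth-note quintuplet (5 notes) (five quintuplet sixteenths span one quarter) = 4.
Sum: 4 + 2 + 3 + 14 + 14 + 4 + 16 + 8 + 4 + 14 + 4 + 4 = 91.
91 ÷ 18 = 5 complete bars with 1 sixteenth note remaining.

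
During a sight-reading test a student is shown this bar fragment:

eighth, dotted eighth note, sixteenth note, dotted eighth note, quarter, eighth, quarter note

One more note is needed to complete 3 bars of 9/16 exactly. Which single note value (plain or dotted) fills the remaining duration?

3 bars of 9/16 = 27 sixteenth notes.
Convert each value to sixteenth notes: eighth = 2; dotted eighth note = 3; sixteenth note = 1; dotted eighth note = 3; quarter = 4; eighth = 2; quarter note = 4.
Sum: 2 + 3 + 1 + 3 + 4 + 2 + 4 = 19.
Remaining: 27 − 19 = 8 sixteenth notes, which is a half note.

half note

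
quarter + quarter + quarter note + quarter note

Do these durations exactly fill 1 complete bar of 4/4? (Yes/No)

One bar of 4/4 = 4 quarter notes.
Each duration in quarter notes: quarter = 1; quarter = 1; quarter note = 1; quarter note = 1.
Sum: 1 + 1 + 1 + 1 = 4.
4 equals 4, so the answer is Yes.

Yes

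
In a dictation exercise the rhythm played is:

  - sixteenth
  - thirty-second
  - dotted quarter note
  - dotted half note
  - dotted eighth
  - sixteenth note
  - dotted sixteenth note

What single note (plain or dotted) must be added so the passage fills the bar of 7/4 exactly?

dotted eighth note

The bar of 7/4 = 56 thirty-second notes.
Working in thirty-second notes: sixteenth = 2; thirty-second = 1; dotted quarter note = 12; dotted half note = 24; dotted eighth = 6; sixteenth note = 2; dotted sixteenth note = 3.
Adding: 2 + 1 + 12 + 24 + 6 + 2 + 3 = 50.
Remaining: 56 − 50 = 6 thirty-second notes, which is a dotted eighth note.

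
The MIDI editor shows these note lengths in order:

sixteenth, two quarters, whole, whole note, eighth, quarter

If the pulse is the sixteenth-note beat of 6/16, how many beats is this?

One sixteenth-note beat = 2 thirty-second notes.
Convert each value to thirty-second notes: sixteenth = 2; quarter = 8; quarter = 8; whole = 32; whole note = 32; eighth = 4; quarter = 8.
Adding: 2 + 8 + 8 + 32 + 32 + 4 + 8 = 94.
94 ÷ 2 = 47 beats.

47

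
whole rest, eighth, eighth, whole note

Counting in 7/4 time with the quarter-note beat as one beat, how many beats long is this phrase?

One quarter-note beat = 2 eighth notes.
Express everything in eighth notes: whole rest = 8; eighth = 1; eighth = 1; whole note = 8.
Total: 8 + 1 + 1 + 8 = 18.
18 ÷ 2 = 9 beats.

9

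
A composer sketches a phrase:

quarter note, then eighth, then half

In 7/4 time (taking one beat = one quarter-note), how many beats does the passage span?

One quarter-note beat = 2 eighth notes.
Each duration in eighth notes: quarter note = 2; eighth = 1; half = 4.
Sum: 2 + 1 + 4 = 7.
7 ÷ 2 = 3.5 beats.

3.5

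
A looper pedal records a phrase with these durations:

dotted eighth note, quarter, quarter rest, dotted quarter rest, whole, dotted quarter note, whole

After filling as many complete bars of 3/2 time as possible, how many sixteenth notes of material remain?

7

One bar of 3/2 = 24 sixteenth notes.
In sixteenth notes: dotted eighth note = 3; quarter = 4; quarter rest = 4; dotted quarter rest = 6; whole = 16; dotted quarter note = 6; whole = 16.
Sum: 3 + 4 + 4 + 6 + 16 + 6 + 16 = 55.
55 ÷ 24 = 2 complete bars with 7 sixteenth notes remaining.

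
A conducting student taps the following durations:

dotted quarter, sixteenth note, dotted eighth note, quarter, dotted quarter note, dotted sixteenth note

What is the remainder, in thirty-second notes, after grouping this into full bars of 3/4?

19

One bar of 3/4 = 24 thirty-second notes.
Express everything in thirty-second notes: dotted quarter = 12; sixteenth note = 2; dotted eighth note = 6; quarter = 8; dotted quarter note = 12; dotted sixteenth note = 3.
Sum: 12 + 2 + 6 + 8 + 12 + 3 = 43.
43 ÷ 24 = 1 complete bar with 19 thirty-second notes remaining.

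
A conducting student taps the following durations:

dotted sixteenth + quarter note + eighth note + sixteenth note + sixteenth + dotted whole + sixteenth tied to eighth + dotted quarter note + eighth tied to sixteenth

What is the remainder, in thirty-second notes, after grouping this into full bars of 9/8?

One bar of 9/8 = 36 thirty-second notes.
Working in thirty-second notes: dotted sixteenth = 3; quarter note = 8; eighth note = 4; sixteenth note = 2; sixteenth = 2; dotted whole = 48; sixteenth tied to eighth (sixteenth + eighth) = 6; dotted quarter note = 12; eighth tied to sixteenth (eighth + sixteenth) = 6.
Total: 3 + 8 + 4 + 2 + 2 + 48 + 6 + 12 + 6 = 91.
91 ÷ 36 = 2 complete bars with 19 thirty-second notes remaining.

19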